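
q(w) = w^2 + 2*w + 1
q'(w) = 2*w + 2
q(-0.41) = 0.35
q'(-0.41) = 1.18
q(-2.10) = 1.21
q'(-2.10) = -2.20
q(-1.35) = 0.12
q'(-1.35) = -0.70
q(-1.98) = 0.96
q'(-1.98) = -1.96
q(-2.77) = 3.13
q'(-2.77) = -3.54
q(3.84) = 23.43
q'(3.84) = 9.68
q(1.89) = 8.35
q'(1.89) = 5.78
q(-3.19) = 4.80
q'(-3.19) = -4.38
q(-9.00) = 64.00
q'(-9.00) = -16.00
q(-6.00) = 25.00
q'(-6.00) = -10.00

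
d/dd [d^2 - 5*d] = 2*d - 5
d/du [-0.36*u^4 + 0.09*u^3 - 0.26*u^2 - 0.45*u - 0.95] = -1.44*u^3 + 0.27*u^2 - 0.52*u - 0.45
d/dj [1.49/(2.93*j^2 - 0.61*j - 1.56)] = (0.9089 - 8.7314*j)/(-2.93*j^2 + 0.61*j + 1.56)^2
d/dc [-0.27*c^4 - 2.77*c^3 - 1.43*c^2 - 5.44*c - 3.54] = -1.08*c^3 - 8.31*c^2 - 2.86*c - 5.44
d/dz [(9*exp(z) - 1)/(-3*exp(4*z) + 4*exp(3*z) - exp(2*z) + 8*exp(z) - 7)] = (2*(9*exp(z) - 1)*(6*exp(3*z) - 6*exp(2*z) + exp(z) - 4) - 27*exp(4*z) + 36*exp(3*z) - 9*exp(2*z) + 72*exp(z) - 63)*exp(z)/(3*exp(4*z) - 4*exp(3*z) + exp(2*z) - 8*exp(z) + 7)^2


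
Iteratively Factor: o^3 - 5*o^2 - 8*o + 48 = (o - 4)*(o^2 - o - 12) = (o - 4)*(o + 3)*(o - 4)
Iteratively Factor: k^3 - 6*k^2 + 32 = (k - 4)*(k^2 - 2*k - 8) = (k - 4)*(k + 2)*(k - 4)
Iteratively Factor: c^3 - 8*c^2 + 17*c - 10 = (c - 5)*(c^2 - 3*c + 2) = (c - 5)*(c - 2)*(c - 1)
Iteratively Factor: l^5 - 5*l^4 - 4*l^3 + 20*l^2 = (l + 2)*(l^4 - 7*l^3 + 10*l^2) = l*(l + 2)*(l^3 - 7*l^2 + 10*l) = l*(l - 5)*(l + 2)*(l^2 - 2*l) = l^2*(l - 5)*(l + 2)*(l - 2)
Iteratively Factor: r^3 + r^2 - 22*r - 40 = (r + 2)*(r^2 - r - 20) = (r + 2)*(r + 4)*(r - 5)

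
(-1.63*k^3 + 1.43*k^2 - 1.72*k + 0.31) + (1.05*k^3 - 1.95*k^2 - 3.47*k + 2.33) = -0.58*k^3 - 0.52*k^2 - 5.19*k + 2.64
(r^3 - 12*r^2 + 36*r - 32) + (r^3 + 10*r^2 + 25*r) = 2*r^3 - 2*r^2 + 61*r - 32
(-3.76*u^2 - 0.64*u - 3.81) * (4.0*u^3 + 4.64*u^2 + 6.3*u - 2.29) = -15.04*u^5 - 20.0064*u^4 - 41.8976*u^3 - 13.1*u^2 - 22.5374*u + 8.7249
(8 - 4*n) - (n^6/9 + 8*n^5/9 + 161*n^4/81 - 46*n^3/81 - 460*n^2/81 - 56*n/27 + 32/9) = -n^6/9 - 8*n^5/9 - 161*n^4/81 + 46*n^3/81 + 460*n^2/81 - 52*n/27 + 40/9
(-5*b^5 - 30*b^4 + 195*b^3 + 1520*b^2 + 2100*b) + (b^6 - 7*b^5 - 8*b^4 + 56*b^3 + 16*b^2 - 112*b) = b^6 - 12*b^5 - 38*b^4 + 251*b^3 + 1536*b^2 + 1988*b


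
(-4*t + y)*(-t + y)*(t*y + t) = 4*t^3*y + 4*t^3 - 5*t^2*y^2 - 5*t^2*y + t*y^3 + t*y^2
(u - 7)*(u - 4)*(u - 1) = u^3 - 12*u^2 + 39*u - 28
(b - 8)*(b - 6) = b^2 - 14*b + 48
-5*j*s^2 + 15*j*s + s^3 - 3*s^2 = s*(-5*j + s)*(s - 3)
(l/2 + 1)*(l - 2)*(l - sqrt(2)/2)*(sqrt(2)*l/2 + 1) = sqrt(2)*l^4/4 + l^3/4 - 5*sqrt(2)*l^2/4 - l + sqrt(2)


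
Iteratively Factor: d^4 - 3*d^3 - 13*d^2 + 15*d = (d + 3)*(d^3 - 6*d^2 + 5*d) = d*(d + 3)*(d^2 - 6*d + 5) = d*(d - 1)*(d + 3)*(d - 5)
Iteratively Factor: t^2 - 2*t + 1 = (t - 1)*(t - 1)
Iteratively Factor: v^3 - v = (v - 1)*(v^2 + v) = v*(v - 1)*(v + 1)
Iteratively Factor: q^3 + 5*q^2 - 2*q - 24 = (q + 4)*(q^2 + q - 6) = (q - 2)*(q + 4)*(q + 3)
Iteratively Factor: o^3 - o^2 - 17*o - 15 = (o + 1)*(o^2 - 2*o - 15) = (o + 1)*(o + 3)*(o - 5)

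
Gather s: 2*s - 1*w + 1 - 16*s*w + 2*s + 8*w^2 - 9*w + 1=s*(4 - 16*w) + 8*w^2 - 10*w + 2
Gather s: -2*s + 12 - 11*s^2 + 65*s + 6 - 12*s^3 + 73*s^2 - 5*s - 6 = -12*s^3 + 62*s^2 + 58*s + 12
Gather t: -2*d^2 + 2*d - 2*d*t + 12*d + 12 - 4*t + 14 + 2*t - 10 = -2*d^2 + 14*d + t*(-2*d - 2) + 16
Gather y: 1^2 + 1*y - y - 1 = 0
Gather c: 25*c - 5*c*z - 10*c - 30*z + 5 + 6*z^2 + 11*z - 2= c*(15 - 5*z) + 6*z^2 - 19*z + 3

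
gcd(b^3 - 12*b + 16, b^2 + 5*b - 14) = b - 2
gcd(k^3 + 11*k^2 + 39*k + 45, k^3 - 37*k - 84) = k + 3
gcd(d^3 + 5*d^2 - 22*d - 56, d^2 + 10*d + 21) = d + 7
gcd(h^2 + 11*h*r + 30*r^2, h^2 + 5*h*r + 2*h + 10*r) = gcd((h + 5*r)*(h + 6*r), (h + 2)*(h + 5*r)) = h + 5*r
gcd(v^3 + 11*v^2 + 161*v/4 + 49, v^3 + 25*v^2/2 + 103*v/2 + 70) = v^2 + 15*v/2 + 14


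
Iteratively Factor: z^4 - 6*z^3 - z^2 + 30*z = (z)*(z^3 - 6*z^2 - z + 30) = z*(z - 5)*(z^2 - z - 6) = z*(z - 5)*(z + 2)*(z - 3)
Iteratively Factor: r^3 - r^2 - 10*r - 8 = (r - 4)*(r^2 + 3*r + 2) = (r - 4)*(r + 1)*(r + 2)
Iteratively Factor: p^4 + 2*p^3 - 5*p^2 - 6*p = (p + 3)*(p^3 - p^2 - 2*p) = (p + 1)*(p + 3)*(p^2 - 2*p) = (p - 2)*(p + 1)*(p + 3)*(p)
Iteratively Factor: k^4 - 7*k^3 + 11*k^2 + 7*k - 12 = (k - 4)*(k^3 - 3*k^2 - k + 3) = (k - 4)*(k - 1)*(k^2 - 2*k - 3) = (k - 4)*(k - 1)*(k + 1)*(k - 3)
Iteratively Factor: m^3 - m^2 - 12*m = (m)*(m^2 - m - 12) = m*(m - 4)*(m + 3)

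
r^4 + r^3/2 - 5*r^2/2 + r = r*(r - 1)*(r - 1/2)*(r + 2)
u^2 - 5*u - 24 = (u - 8)*(u + 3)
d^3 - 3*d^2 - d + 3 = (d - 3)*(d - 1)*(d + 1)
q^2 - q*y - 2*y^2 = (q - 2*y)*(q + y)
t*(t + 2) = t^2 + 2*t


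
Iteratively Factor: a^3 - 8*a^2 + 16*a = (a - 4)*(a^2 - 4*a) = a*(a - 4)*(a - 4)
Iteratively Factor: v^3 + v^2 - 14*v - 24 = (v - 4)*(v^2 + 5*v + 6) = (v - 4)*(v + 2)*(v + 3)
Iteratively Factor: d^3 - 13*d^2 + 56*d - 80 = (d - 4)*(d^2 - 9*d + 20) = (d - 5)*(d - 4)*(d - 4)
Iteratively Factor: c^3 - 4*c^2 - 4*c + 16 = (c - 2)*(c^2 - 2*c - 8) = (c - 4)*(c - 2)*(c + 2)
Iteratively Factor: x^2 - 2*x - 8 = (x + 2)*(x - 4)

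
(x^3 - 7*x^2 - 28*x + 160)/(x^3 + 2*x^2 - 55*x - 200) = (x - 4)/(x + 5)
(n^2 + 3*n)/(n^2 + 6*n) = (n + 3)/(n + 6)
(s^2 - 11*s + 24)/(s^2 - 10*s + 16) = (s - 3)/(s - 2)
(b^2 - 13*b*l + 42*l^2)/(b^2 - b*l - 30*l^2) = (b - 7*l)/(b + 5*l)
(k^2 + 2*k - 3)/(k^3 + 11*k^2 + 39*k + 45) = (k - 1)/(k^2 + 8*k + 15)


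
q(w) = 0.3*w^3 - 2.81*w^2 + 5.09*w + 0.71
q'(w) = 0.9*w^2 - 5.62*w + 5.09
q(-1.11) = -8.81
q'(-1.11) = 12.44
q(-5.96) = -192.95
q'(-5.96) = 70.55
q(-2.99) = -47.65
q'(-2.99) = 29.94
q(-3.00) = -47.95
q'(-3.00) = 30.05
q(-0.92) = -6.58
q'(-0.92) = 11.02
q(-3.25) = -55.81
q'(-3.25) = 32.86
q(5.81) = -5.73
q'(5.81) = 2.82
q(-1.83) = -19.85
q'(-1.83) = 18.39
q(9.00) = 37.61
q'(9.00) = 27.41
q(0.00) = 0.71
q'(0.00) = 5.09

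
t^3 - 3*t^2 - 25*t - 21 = (t - 7)*(t + 1)*(t + 3)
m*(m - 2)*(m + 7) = m^3 + 5*m^2 - 14*m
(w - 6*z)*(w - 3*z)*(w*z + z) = w^3*z - 9*w^2*z^2 + w^2*z + 18*w*z^3 - 9*w*z^2 + 18*z^3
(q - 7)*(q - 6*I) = q^2 - 7*q - 6*I*q + 42*I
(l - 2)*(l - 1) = l^2 - 3*l + 2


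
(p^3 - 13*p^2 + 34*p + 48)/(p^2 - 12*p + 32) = (p^2 - 5*p - 6)/(p - 4)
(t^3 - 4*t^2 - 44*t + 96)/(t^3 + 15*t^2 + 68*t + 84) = (t^2 - 10*t + 16)/(t^2 + 9*t + 14)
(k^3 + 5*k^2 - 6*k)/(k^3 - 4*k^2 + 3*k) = (k + 6)/(k - 3)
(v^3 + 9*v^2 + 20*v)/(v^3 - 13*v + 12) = v*(v + 5)/(v^2 - 4*v + 3)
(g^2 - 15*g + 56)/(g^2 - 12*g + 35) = (g - 8)/(g - 5)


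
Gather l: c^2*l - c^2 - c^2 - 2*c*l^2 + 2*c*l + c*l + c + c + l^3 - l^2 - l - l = -2*c^2 + 2*c + l^3 + l^2*(-2*c - 1) + l*(c^2 + 3*c - 2)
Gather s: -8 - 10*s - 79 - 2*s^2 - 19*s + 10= -2*s^2 - 29*s - 77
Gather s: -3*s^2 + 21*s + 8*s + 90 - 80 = -3*s^2 + 29*s + 10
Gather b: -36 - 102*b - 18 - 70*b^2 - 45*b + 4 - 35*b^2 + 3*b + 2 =-105*b^2 - 144*b - 48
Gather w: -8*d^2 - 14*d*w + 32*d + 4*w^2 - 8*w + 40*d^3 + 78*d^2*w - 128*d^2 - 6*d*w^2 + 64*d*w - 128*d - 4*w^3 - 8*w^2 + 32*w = 40*d^3 - 136*d^2 - 96*d - 4*w^3 + w^2*(-6*d - 4) + w*(78*d^2 + 50*d + 24)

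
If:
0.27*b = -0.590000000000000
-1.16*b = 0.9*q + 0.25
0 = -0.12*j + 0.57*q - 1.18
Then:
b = -2.19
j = 2.23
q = 2.54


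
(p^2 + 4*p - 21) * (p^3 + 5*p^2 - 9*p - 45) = p^5 + 9*p^4 - 10*p^3 - 186*p^2 + 9*p + 945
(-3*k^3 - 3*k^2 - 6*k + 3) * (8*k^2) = -24*k^5 - 24*k^4 - 48*k^3 + 24*k^2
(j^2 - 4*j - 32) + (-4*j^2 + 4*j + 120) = 88 - 3*j^2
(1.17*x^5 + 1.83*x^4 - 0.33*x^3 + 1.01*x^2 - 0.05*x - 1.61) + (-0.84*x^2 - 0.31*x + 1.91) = 1.17*x^5 + 1.83*x^4 - 0.33*x^3 + 0.17*x^2 - 0.36*x + 0.3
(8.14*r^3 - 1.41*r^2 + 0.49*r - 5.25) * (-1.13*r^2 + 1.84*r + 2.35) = -9.1982*r^5 + 16.5709*r^4 + 15.9809*r^3 + 3.5206*r^2 - 8.5085*r - 12.3375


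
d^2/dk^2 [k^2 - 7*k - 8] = 2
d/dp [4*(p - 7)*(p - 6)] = 8*p - 52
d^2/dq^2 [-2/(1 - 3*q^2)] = 12*(9*q^2 + 1)/(3*q^2 - 1)^3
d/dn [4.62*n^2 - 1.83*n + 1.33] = 9.24*n - 1.83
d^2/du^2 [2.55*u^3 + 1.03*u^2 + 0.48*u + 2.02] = 15.3*u + 2.06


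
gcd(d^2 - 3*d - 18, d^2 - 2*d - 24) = d - 6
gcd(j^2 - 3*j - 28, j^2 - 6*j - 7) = j - 7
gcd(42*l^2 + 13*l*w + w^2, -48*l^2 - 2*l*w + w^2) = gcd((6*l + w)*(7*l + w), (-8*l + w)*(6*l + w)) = 6*l + w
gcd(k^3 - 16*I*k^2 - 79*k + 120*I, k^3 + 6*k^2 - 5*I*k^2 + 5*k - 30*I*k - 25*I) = k - 5*I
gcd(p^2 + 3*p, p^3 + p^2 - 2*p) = p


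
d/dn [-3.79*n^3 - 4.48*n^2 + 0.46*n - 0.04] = -11.37*n^2 - 8.96*n + 0.46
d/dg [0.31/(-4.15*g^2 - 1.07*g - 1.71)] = (2.573*g + 0.3317)/(4.15*g^2 + 1.07*g + 1.71)^2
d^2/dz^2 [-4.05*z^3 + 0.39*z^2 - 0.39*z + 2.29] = 0.78 - 24.3*z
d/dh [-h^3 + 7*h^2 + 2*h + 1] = -3*h^2 + 14*h + 2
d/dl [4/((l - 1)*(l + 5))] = 8*(-l - 2)/(l^4 + 8*l^3 + 6*l^2 - 40*l + 25)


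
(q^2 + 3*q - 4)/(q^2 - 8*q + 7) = (q + 4)/(q - 7)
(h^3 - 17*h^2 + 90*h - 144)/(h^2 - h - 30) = (h^2 - 11*h + 24)/(h + 5)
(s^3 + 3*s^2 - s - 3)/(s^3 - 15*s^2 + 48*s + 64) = (s^2 + 2*s - 3)/(s^2 - 16*s + 64)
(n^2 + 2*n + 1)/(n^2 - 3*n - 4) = (n + 1)/(n - 4)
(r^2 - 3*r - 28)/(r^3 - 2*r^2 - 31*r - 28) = 1/(r + 1)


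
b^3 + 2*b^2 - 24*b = b*(b - 4)*(b + 6)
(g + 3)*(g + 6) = g^2 + 9*g + 18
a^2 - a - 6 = (a - 3)*(a + 2)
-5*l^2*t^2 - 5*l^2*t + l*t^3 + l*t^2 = t*(-5*l + t)*(l*t + l)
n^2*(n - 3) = n^3 - 3*n^2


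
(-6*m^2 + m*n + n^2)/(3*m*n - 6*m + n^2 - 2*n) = (-2*m + n)/(n - 2)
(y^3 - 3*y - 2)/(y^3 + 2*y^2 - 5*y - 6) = (y + 1)/(y + 3)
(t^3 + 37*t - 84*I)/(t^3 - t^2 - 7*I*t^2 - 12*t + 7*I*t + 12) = (t + 7*I)/(t - 1)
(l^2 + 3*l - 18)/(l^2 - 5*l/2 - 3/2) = 2*(l + 6)/(2*l + 1)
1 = 1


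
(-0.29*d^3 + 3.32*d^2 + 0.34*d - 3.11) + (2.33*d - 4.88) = -0.29*d^3 + 3.32*d^2 + 2.67*d - 7.99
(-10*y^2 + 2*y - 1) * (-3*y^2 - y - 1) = 30*y^4 + 4*y^3 + 11*y^2 - y + 1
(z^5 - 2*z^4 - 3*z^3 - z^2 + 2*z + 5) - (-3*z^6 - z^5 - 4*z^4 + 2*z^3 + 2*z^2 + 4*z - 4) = 3*z^6 + 2*z^5 + 2*z^4 - 5*z^3 - 3*z^2 - 2*z + 9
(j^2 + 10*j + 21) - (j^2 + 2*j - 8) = 8*j + 29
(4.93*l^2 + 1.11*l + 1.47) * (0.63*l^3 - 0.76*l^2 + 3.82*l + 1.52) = 3.1059*l^5 - 3.0475*l^4 + 18.9151*l^3 + 10.6166*l^2 + 7.3026*l + 2.2344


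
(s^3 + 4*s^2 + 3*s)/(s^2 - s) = (s^2 + 4*s + 3)/(s - 1)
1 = 1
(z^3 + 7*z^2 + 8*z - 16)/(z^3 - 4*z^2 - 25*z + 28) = (z + 4)/(z - 7)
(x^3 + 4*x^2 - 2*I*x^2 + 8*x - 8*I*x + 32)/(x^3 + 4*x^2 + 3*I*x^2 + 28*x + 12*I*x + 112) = (x + 2*I)/(x + 7*I)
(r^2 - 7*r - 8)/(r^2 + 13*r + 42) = (r^2 - 7*r - 8)/(r^2 + 13*r + 42)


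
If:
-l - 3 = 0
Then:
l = -3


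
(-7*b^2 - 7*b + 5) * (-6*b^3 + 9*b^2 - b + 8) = 42*b^5 - 21*b^4 - 86*b^3 - 4*b^2 - 61*b + 40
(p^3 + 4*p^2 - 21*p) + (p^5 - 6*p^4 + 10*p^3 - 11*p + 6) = p^5 - 6*p^4 + 11*p^3 + 4*p^2 - 32*p + 6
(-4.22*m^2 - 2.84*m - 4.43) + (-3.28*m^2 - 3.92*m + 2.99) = -7.5*m^2 - 6.76*m - 1.44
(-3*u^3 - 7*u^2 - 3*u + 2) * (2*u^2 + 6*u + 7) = -6*u^5 - 32*u^4 - 69*u^3 - 63*u^2 - 9*u + 14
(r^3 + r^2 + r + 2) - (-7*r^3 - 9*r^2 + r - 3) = 8*r^3 + 10*r^2 + 5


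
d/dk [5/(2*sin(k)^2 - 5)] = -10*sin(2*k)/(cos(2*k) + 4)^2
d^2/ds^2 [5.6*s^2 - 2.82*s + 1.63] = 11.2000000000000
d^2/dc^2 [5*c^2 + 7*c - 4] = 10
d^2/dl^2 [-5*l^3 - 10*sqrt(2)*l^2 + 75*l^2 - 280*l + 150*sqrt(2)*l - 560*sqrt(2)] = -30*l - 20*sqrt(2) + 150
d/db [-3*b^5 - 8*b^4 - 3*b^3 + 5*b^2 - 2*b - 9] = -15*b^4 - 32*b^3 - 9*b^2 + 10*b - 2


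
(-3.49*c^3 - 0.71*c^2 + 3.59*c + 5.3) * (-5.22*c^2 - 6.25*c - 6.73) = 18.2178*c^5 + 25.5187*c^4 + 9.1854*c^3 - 45.3252*c^2 - 57.2857*c - 35.669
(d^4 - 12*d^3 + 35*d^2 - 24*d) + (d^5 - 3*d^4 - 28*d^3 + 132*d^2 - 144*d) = d^5 - 2*d^4 - 40*d^3 + 167*d^2 - 168*d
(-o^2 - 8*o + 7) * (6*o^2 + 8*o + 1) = -6*o^4 - 56*o^3 - 23*o^2 + 48*o + 7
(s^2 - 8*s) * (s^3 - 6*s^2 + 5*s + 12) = s^5 - 14*s^4 + 53*s^3 - 28*s^2 - 96*s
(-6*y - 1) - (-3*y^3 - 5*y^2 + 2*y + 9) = 3*y^3 + 5*y^2 - 8*y - 10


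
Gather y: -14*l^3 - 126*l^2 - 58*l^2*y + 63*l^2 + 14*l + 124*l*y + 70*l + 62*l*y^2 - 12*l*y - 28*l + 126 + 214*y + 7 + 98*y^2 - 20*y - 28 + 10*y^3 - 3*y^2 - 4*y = -14*l^3 - 63*l^2 + 56*l + 10*y^3 + y^2*(62*l + 95) + y*(-58*l^2 + 112*l + 190) + 105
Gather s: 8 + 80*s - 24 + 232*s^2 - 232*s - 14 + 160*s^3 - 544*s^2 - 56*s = 160*s^3 - 312*s^2 - 208*s - 30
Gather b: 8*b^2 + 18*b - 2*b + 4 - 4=8*b^2 + 16*b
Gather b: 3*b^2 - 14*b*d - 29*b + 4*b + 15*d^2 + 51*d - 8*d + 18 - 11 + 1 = 3*b^2 + b*(-14*d - 25) + 15*d^2 + 43*d + 8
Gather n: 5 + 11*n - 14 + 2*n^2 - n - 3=2*n^2 + 10*n - 12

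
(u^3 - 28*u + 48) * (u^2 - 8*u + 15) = u^5 - 8*u^4 - 13*u^3 + 272*u^2 - 804*u + 720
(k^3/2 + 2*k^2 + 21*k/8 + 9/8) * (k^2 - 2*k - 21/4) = k^5/2 + k^4 - 4*k^3 - 117*k^2/8 - 513*k/32 - 189/32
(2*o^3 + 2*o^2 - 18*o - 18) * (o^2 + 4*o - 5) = 2*o^5 + 10*o^4 - 20*o^3 - 100*o^2 + 18*o + 90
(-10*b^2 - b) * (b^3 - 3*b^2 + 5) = -10*b^5 + 29*b^4 + 3*b^3 - 50*b^2 - 5*b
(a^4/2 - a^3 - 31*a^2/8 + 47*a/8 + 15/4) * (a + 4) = a^5/2 + a^4 - 63*a^3/8 - 77*a^2/8 + 109*a/4 + 15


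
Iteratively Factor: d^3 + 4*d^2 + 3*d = (d + 1)*(d^2 + 3*d) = (d + 1)*(d + 3)*(d)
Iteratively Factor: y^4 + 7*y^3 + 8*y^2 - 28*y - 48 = (y + 4)*(y^3 + 3*y^2 - 4*y - 12) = (y + 3)*(y + 4)*(y^2 - 4) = (y - 2)*(y + 3)*(y + 4)*(y + 2)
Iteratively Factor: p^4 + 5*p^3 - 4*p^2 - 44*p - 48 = (p - 3)*(p^3 + 8*p^2 + 20*p + 16) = (p - 3)*(p + 2)*(p^2 + 6*p + 8) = (p - 3)*(p + 2)^2*(p + 4)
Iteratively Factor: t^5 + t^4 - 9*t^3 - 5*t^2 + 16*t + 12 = (t + 1)*(t^4 - 9*t^2 + 4*t + 12) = (t - 2)*(t + 1)*(t^3 + 2*t^2 - 5*t - 6) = (t - 2)*(t + 1)*(t + 3)*(t^2 - t - 2) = (t - 2)*(t + 1)^2*(t + 3)*(t - 2)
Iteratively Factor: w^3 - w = (w)*(w^2 - 1) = w*(w + 1)*(w - 1)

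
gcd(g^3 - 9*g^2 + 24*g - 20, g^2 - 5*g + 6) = g - 2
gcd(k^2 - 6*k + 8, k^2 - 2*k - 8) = k - 4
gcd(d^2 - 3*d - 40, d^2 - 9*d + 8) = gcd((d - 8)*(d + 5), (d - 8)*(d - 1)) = d - 8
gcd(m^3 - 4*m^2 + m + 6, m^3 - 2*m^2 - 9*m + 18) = m^2 - 5*m + 6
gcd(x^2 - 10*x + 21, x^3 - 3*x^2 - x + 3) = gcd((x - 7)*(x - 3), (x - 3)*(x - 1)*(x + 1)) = x - 3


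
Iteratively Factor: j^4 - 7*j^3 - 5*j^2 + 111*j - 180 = (j - 5)*(j^3 - 2*j^2 - 15*j + 36) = (j - 5)*(j - 3)*(j^2 + j - 12) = (j - 5)*(j - 3)*(j + 4)*(j - 3)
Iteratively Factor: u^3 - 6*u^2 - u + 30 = (u - 5)*(u^2 - u - 6) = (u - 5)*(u - 3)*(u + 2)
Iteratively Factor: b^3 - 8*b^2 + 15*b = (b - 3)*(b^2 - 5*b) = (b - 5)*(b - 3)*(b)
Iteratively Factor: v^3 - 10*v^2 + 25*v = (v - 5)*(v^2 - 5*v) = (v - 5)^2*(v)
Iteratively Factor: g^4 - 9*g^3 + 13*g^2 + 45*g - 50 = (g + 2)*(g^3 - 11*g^2 + 35*g - 25) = (g - 5)*(g + 2)*(g^2 - 6*g + 5) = (g - 5)*(g - 1)*(g + 2)*(g - 5)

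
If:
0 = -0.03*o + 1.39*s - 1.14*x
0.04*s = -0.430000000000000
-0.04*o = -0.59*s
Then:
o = -158.56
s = -10.75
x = -8.93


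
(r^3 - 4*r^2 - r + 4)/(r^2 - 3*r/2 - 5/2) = 2*(r^2 - 5*r + 4)/(2*r - 5)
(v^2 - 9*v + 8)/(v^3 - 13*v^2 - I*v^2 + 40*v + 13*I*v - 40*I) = (v - 1)/(v^2 - v*(5 + I) + 5*I)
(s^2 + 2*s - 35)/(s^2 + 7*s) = (s - 5)/s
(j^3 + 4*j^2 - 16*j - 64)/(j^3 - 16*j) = (j + 4)/j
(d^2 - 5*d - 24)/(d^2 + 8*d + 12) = (d^2 - 5*d - 24)/(d^2 + 8*d + 12)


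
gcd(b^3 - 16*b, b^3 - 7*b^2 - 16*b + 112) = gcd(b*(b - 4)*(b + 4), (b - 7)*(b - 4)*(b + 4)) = b^2 - 16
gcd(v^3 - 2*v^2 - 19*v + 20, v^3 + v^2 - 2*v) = v - 1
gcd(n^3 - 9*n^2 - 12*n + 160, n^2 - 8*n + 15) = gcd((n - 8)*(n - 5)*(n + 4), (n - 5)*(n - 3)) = n - 5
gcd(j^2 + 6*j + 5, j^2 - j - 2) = j + 1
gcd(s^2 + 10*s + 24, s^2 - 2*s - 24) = s + 4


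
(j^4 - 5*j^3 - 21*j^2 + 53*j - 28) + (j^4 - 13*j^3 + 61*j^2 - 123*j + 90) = 2*j^4 - 18*j^3 + 40*j^2 - 70*j + 62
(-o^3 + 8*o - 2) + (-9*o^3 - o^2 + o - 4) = -10*o^3 - o^2 + 9*o - 6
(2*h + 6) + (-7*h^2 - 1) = -7*h^2 + 2*h + 5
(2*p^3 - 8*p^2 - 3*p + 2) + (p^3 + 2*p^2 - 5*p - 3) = 3*p^3 - 6*p^2 - 8*p - 1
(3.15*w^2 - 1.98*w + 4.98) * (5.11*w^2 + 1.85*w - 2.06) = 16.0965*w^4 - 4.2903*w^3 + 15.2958*w^2 + 13.2918*w - 10.2588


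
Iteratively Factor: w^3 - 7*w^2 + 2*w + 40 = (w - 5)*(w^2 - 2*w - 8) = (w - 5)*(w + 2)*(w - 4)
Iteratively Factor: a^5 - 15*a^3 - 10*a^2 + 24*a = (a + 2)*(a^4 - 2*a^3 - 11*a^2 + 12*a) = (a - 4)*(a + 2)*(a^3 + 2*a^2 - 3*a) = a*(a - 4)*(a + 2)*(a^2 + 2*a - 3) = a*(a - 4)*(a - 1)*(a + 2)*(a + 3)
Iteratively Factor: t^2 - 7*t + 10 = (t - 2)*(t - 5)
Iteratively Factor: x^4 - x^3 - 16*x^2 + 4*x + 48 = (x + 3)*(x^3 - 4*x^2 - 4*x + 16) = (x - 2)*(x + 3)*(x^2 - 2*x - 8) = (x - 4)*(x - 2)*(x + 3)*(x + 2)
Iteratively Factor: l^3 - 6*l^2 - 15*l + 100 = (l + 4)*(l^2 - 10*l + 25) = (l - 5)*(l + 4)*(l - 5)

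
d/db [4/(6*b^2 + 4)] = -12*b/(3*b^2 + 2)^2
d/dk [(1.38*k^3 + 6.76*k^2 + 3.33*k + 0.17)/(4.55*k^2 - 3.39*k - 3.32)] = (6.279*k^4 - 9.3564*k^3 - 51.8127*k^2 - 46.4334*k - 10.4793)/(20.7025*k^4 - 30.849*k^3 - 18.7199*k^2 + 22.5096*k + 11.0224)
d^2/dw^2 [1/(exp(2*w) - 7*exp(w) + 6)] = ((7 - 4*exp(w))*(exp(2*w) - 7*exp(w) + 6) + 2*(2*exp(w) - 7)^2*exp(w))*exp(w)/(exp(2*w) - 7*exp(w) + 6)^3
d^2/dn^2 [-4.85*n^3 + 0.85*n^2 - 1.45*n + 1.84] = 1.7 - 29.1*n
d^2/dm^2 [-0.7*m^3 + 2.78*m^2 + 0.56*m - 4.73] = 5.56 - 4.2*m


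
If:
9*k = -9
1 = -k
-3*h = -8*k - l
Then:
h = l/3 - 8/3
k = -1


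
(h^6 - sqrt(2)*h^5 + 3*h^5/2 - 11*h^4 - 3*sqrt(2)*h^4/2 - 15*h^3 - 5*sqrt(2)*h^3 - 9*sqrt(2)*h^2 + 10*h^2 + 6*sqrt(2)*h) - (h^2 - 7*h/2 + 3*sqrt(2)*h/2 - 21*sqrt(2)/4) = h^6 - sqrt(2)*h^5 + 3*h^5/2 - 11*h^4 - 3*sqrt(2)*h^4/2 - 15*h^3 - 5*sqrt(2)*h^3 - 9*sqrt(2)*h^2 + 9*h^2 + 7*h/2 + 9*sqrt(2)*h/2 + 21*sqrt(2)/4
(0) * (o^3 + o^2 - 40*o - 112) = 0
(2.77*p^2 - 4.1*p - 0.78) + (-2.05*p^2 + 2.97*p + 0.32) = 0.72*p^2 - 1.13*p - 0.46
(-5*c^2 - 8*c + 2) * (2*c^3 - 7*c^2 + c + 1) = -10*c^5 + 19*c^4 + 55*c^3 - 27*c^2 - 6*c + 2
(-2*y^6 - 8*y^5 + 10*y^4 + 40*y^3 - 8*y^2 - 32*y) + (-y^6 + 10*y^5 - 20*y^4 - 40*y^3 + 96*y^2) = -3*y^6 + 2*y^5 - 10*y^4 + 88*y^2 - 32*y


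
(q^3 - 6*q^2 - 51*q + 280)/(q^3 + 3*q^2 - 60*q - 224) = (q - 5)/(q + 4)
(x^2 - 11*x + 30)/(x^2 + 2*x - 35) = (x - 6)/(x + 7)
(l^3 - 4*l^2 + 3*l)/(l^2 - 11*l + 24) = l*(l - 1)/(l - 8)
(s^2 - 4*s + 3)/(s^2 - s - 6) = (s - 1)/(s + 2)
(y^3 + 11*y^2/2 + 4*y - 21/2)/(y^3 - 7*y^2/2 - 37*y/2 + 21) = (y + 3)/(y - 6)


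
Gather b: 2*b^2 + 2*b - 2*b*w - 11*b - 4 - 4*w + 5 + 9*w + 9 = 2*b^2 + b*(-2*w - 9) + 5*w + 10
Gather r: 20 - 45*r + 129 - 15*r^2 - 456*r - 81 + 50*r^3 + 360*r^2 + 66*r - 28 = 50*r^3 + 345*r^2 - 435*r + 40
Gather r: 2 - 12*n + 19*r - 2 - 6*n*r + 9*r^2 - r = -12*n + 9*r^2 + r*(18 - 6*n)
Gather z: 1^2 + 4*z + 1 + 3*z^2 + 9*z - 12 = 3*z^2 + 13*z - 10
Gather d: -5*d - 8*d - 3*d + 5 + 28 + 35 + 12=80 - 16*d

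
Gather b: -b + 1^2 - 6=-b - 5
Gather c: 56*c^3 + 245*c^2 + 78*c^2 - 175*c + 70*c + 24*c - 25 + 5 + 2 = 56*c^3 + 323*c^2 - 81*c - 18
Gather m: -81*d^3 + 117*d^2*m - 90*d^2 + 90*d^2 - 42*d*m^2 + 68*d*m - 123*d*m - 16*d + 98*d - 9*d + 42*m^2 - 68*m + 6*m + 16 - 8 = -81*d^3 + 73*d + m^2*(42 - 42*d) + m*(117*d^2 - 55*d - 62) + 8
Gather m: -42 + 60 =18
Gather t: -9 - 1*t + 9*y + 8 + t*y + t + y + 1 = t*y + 10*y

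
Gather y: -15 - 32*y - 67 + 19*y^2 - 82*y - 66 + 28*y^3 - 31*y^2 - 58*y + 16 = 28*y^3 - 12*y^2 - 172*y - 132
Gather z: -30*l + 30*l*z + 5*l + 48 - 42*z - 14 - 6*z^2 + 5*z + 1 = -25*l - 6*z^2 + z*(30*l - 37) + 35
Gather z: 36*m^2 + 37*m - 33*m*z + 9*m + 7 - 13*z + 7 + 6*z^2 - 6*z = 36*m^2 + 46*m + 6*z^2 + z*(-33*m - 19) + 14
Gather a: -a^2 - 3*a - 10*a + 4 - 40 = -a^2 - 13*a - 36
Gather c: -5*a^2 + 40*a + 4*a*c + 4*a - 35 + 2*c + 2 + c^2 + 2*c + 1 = -5*a^2 + 44*a + c^2 + c*(4*a + 4) - 32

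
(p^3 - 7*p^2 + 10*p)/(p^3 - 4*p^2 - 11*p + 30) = p/(p + 3)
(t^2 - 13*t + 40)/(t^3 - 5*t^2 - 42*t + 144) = (t - 5)/(t^2 + 3*t - 18)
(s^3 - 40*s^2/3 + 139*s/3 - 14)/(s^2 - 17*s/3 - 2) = (3*s^2 - 22*s + 7)/(3*s + 1)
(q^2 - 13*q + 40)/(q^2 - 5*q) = (q - 8)/q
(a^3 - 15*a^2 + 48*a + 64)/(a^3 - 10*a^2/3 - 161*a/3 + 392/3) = 3*(a^2 - 7*a - 8)/(3*a^2 + 14*a - 49)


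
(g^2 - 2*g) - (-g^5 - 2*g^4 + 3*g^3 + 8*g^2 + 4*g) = g^5 + 2*g^4 - 3*g^3 - 7*g^2 - 6*g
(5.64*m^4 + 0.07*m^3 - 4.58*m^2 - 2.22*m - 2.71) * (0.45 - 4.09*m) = -23.0676*m^5 + 2.2517*m^4 + 18.7637*m^3 + 7.0188*m^2 + 10.0849*m - 1.2195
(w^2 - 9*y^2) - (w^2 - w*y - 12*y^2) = w*y + 3*y^2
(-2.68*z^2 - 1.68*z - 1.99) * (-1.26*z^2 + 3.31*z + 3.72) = 3.3768*z^4 - 6.754*z^3 - 13.023*z^2 - 12.8365*z - 7.4028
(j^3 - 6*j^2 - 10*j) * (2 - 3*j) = -3*j^4 + 20*j^3 + 18*j^2 - 20*j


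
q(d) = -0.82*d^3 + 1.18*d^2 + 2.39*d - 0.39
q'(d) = -2.46*d^2 + 2.36*d + 2.39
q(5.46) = -85.64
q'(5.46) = -58.06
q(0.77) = 1.78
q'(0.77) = 2.75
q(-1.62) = 2.32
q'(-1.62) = -7.89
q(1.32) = 2.93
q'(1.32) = 1.22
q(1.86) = 2.86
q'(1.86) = -1.73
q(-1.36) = 0.60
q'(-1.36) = -5.37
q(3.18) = -7.23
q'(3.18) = -14.98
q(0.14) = -0.03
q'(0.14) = 2.67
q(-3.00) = 25.20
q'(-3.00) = -26.83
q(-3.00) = 25.20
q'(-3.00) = -26.83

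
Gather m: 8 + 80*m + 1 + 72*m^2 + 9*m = 72*m^2 + 89*m + 9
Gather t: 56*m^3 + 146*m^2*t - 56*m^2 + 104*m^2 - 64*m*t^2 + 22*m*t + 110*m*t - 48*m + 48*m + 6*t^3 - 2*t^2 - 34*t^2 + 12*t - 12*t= 56*m^3 + 48*m^2 + 6*t^3 + t^2*(-64*m - 36) + t*(146*m^2 + 132*m)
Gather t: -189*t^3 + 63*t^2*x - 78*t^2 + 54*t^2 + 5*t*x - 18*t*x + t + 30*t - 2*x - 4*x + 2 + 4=-189*t^3 + t^2*(63*x - 24) + t*(31 - 13*x) - 6*x + 6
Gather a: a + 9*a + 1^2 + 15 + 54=10*a + 70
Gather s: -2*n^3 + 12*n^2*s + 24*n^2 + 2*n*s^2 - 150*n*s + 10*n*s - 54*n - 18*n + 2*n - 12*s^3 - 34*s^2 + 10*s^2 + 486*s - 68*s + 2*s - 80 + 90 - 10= -2*n^3 + 24*n^2 - 70*n - 12*s^3 + s^2*(2*n - 24) + s*(12*n^2 - 140*n + 420)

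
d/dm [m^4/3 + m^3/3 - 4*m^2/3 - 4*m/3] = 4*m^3/3 + m^2 - 8*m/3 - 4/3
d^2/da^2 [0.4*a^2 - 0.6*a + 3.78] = 0.800000000000000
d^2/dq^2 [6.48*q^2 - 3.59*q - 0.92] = 12.9600000000000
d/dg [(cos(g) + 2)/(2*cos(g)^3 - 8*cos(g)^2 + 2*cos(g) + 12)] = (-29*cos(g)/2 + cos(2*g) + cos(3*g)/2 - 3)*sin(g)/(2*(cos(g)^3 - 4*cos(g)^2 + cos(g) + 6)^2)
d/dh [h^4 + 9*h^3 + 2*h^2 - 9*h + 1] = 4*h^3 + 27*h^2 + 4*h - 9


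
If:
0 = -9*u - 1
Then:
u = -1/9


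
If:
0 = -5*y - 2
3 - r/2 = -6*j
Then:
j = r/12 - 1/2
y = -2/5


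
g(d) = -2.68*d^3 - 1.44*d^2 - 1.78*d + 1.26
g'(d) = -8.04*d^2 - 2.88*d - 1.78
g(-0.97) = 4.08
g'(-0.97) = -6.55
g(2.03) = -30.71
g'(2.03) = -40.76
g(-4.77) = 267.85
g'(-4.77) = -170.98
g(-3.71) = 124.90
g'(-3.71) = -101.76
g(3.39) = -125.73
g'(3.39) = -103.94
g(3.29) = -115.62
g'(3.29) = -98.28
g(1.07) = -5.58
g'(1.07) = -14.07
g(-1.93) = 18.60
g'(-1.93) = -26.17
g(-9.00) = 1854.36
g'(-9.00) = -627.10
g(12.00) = -4858.50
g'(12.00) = -1194.10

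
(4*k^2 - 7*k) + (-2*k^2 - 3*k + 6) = 2*k^2 - 10*k + 6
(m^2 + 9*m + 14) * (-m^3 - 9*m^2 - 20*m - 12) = -m^5 - 18*m^4 - 115*m^3 - 318*m^2 - 388*m - 168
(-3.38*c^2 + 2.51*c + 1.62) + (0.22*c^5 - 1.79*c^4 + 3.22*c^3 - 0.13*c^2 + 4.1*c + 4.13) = 0.22*c^5 - 1.79*c^4 + 3.22*c^3 - 3.51*c^2 + 6.61*c + 5.75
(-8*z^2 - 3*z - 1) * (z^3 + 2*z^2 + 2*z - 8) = -8*z^5 - 19*z^4 - 23*z^3 + 56*z^2 + 22*z + 8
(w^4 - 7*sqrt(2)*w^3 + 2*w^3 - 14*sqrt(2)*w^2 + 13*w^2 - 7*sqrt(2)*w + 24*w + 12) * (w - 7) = w^5 - 7*sqrt(2)*w^4 - 5*w^4 - w^3 + 35*sqrt(2)*w^3 - 67*w^2 + 91*sqrt(2)*w^2 - 156*w + 49*sqrt(2)*w - 84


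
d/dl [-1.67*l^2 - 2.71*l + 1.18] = -3.34*l - 2.71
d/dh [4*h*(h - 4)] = 8*h - 16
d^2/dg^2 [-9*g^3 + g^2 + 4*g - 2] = 2 - 54*g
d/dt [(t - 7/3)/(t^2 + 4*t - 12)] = (-3*t^2 + 14*t - 8)/(3*(t^4 + 8*t^3 - 8*t^2 - 96*t + 144))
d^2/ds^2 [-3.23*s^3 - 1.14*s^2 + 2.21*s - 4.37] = -19.38*s - 2.28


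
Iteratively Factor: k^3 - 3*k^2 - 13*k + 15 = (k - 1)*(k^2 - 2*k - 15) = (k - 5)*(k - 1)*(k + 3)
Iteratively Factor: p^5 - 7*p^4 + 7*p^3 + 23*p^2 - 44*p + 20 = (p - 1)*(p^4 - 6*p^3 + p^2 + 24*p - 20) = (p - 1)*(p + 2)*(p^3 - 8*p^2 + 17*p - 10) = (p - 5)*(p - 1)*(p + 2)*(p^2 - 3*p + 2) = (p - 5)*(p - 1)^2*(p + 2)*(p - 2)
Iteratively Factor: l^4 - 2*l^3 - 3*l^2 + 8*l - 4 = (l - 1)*(l^3 - l^2 - 4*l + 4) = (l - 1)^2*(l^2 - 4) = (l - 1)^2*(l + 2)*(l - 2)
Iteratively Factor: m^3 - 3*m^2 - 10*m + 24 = (m - 2)*(m^2 - m - 12) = (m - 4)*(m - 2)*(m + 3)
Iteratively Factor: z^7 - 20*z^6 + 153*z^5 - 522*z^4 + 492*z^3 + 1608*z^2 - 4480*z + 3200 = (z - 2)*(z^6 - 18*z^5 + 117*z^4 - 288*z^3 - 84*z^2 + 1440*z - 1600) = (z - 4)*(z - 2)*(z^5 - 14*z^4 + 61*z^3 - 44*z^2 - 260*z + 400) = (z - 4)*(z - 2)*(z + 2)*(z^4 - 16*z^3 + 93*z^2 - 230*z + 200) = (z - 5)*(z - 4)*(z - 2)*(z + 2)*(z^3 - 11*z^2 + 38*z - 40) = (z - 5)*(z - 4)*(z - 2)^2*(z + 2)*(z^2 - 9*z + 20) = (z - 5)^2*(z - 4)*(z - 2)^2*(z + 2)*(z - 4)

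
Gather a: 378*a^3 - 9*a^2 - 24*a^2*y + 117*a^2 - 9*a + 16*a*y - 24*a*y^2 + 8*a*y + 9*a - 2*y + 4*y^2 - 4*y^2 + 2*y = 378*a^3 + a^2*(108 - 24*y) + a*(-24*y^2 + 24*y)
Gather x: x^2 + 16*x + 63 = x^2 + 16*x + 63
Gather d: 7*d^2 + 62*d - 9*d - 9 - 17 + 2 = 7*d^2 + 53*d - 24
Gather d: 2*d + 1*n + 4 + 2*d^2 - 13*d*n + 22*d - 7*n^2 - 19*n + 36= 2*d^2 + d*(24 - 13*n) - 7*n^2 - 18*n + 40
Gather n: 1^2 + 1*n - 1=n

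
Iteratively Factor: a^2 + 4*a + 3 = (a + 1)*(a + 3)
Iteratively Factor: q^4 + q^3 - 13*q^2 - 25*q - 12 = (q - 4)*(q^3 + 5*q^2 + 7*q + 3) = (q - 4)*(q + 1)*(q^2 + 4*q + 3) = (q - 4)*(q + 1)^2*(q + 3)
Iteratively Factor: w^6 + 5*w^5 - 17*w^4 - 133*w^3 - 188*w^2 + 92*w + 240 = (w + 2)*(w^5 + 3*w^4 - 23*w^3 - 87*w^2 - 14*w + 120) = (w - 5)*(w + 2)*(w^4 + 8*w^3 + 17*w^2 - 2*w - 24) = (w - 5)*(w + 2)^2*(w^3 + 6*w^2 + 5*w - 12) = (w - 5)*(w + 2)^2*(w + 3)*(w^2 + 3*w - 4) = (w - 5)*(w - 1)*(w + 2)^2*(w + 3)*(w + 4)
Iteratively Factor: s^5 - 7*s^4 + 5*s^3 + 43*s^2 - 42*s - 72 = (s + 2)*(s^4 - 9*s^3 + 23*s^2 - 3*s - 36) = (s + 1)*(s + 2)*(s^3 - 10*s^2 + 33*s - 36) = (s - 3)*(s + 1)*(s + 2)*(s^2 - 7*s + 12) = (s - 4)*(s - 3)*(s + 1)*(s + 2)*(s - 3)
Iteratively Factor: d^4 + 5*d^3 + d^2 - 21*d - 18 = (d + 1)*(d^3 + 4*d^2 - 3*d - 18) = (d + 1)*(d + 3)*(d^2 + d - 6) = (d - 2)*(d + 1)*(d + 3)*(d + 3)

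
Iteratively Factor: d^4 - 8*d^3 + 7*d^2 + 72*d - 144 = (d - 4)*(d^3 - 4*d^2 - 9*d + 36) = (d - 4)*(d + 3)*(d^2 - 7*d + 12) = (d - 4)*(d - 3)*(d + 3)*(d - 4)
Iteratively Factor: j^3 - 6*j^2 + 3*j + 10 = (j - 5)*(j^2 - j - 2) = (j - 5)*(j - 2)*(j + 1)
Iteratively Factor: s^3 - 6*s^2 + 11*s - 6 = (s - 3)*(s^2 - 3*s + 2) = (s - 3)*(s - 1)*(s - 2)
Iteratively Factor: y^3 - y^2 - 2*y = (y + 1)*(y^2 - 2*y) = (y - 2)*(y + 1)*(y)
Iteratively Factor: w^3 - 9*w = (w - 3)*(w^2 + 3*w) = (w - 3)*(w + 3)*(w)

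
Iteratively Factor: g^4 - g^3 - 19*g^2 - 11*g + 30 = (g - 5)*(g^3 + 4*g^2 + g - 6) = (g - 5)*(g + 2)*(g^2 + 2*g - 3) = (g - 5)*(g - 1)*(g + 2)*(g + 3)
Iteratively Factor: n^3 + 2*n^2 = (n)*(n^2 + 2*n) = n^2*(n + 2)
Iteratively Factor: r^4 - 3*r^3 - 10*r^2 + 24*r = (r - 2)*(r^3 - r^2 - 12*r) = (r - 2)*(r + 3)*(r^2 - 4*r) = (r - 4)*(r - 2)*(r + 3)*(r)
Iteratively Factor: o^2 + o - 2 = (o - 1)*(o + 2)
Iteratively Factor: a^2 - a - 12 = (a + 3)*(a - 4)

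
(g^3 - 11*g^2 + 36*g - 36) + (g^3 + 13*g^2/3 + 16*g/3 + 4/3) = 2*g^3 - 20*g^2/3 + 124*g/3 - 104/3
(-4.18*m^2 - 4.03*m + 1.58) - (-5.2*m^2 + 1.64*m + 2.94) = 1.02*m^2 - 5.67*m - 1.36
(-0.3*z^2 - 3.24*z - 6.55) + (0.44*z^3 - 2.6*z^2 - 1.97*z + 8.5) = 0.44*z^3 - 2.9*z^2 - 5.21*z + 1.95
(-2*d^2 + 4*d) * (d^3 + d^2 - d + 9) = -2*d^5 + 2*d^4 + 6*d^3 - 22*d^2 + 36*d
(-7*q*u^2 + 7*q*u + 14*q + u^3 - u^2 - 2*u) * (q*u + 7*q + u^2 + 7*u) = -7*q^2*u^3 - 42*q^2*u^2 + 63*q^2*u + 98*q^2 - 6*q*u^4 - 36*q*u^3 + 54*q*u^2 + 84*q*u + u^5 + 6*u^4 - 9*u^3 - 14*u^2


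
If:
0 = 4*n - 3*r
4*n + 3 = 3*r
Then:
No Solution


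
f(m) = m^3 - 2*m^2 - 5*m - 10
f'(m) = 3*m^2 - 4*m - 5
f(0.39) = -12.19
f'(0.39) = -6.10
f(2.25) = -19.98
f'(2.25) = 1.19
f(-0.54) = -8.04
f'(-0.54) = -1.97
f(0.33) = -11.83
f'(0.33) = -5.99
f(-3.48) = -58.96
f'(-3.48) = 45.25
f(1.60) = -19.02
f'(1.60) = -3.72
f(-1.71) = -12.30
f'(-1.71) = 10.61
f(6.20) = 120.45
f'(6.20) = 85.52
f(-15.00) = -3760.00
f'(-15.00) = 730.00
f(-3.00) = -40.00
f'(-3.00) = 34.00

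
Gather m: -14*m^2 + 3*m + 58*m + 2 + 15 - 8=-14*m^2 + 61*m + 9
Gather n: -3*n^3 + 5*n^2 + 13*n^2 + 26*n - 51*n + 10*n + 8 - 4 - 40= -3*n^3 + 18*n^2 - 15*n - 36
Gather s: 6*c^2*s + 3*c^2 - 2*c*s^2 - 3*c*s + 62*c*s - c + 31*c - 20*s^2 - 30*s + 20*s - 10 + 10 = 3*c^2 + 30*c + s^2*(-2*c - 20) + s*(6*c^2 + 59*c - 10)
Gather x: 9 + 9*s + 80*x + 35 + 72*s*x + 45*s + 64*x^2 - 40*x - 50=54*s + 64*x^2 + x*(72*s + 40) - 6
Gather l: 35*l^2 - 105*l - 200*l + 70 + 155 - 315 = 35*l^2 - 305*l - 90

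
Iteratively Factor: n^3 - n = (n - 1)*(n^2 + n) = (n - 1)*(n + 1)*(n)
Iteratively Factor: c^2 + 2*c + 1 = (c + 1)*(c + 1)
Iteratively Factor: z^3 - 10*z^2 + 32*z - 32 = (z - 4)*(z^2 - 6*z + 8) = (z - 4)^2*(z - 2)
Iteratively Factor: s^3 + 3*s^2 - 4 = (s + 2)*(s^2 + s - 2) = (s - 1)*(s + 2)*(s + 2)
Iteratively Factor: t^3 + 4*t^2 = (t + 4)*(t^2) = t*(t + 4)*(t)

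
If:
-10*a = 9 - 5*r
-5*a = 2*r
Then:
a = -2/5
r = 1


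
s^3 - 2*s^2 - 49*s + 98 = (s - 7)*(s - 2)*(s + 7)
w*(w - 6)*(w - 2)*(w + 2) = w^4 - 6*w^3 - 4*w^2 + 24*w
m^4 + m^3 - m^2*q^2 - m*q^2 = m*(m + 1)*(m - q)*(m + q)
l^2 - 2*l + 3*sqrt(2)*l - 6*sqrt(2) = (l - 2)*(l + 3*sqrt(2))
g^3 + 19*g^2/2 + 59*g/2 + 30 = (g + 5/2)*(g + 3)*(g + 4)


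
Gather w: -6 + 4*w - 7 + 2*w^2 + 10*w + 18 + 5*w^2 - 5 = 7*w^2 + 14*w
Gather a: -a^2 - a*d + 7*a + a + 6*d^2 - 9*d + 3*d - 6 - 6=-a^2 + a*(8 - d) + 6*d^2 - 6*d - 12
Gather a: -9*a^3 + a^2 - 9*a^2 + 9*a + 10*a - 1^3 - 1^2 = -9*a^3 - 8*a^2 + 19*a - 2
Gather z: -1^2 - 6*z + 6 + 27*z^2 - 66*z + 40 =27*z^2 - 72*z + 45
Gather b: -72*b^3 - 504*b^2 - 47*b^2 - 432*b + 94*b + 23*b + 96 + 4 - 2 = -72*b^3 - 551*b^2 - 315*b + 98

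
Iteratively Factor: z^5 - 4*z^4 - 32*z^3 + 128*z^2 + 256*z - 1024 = (z - 4)*(z^4 - 32*z^2 + 256) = (z - 4)*(z + 4)*(z^3 - 4*z^2 - 16*z + 64) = (z - 4)^2*(z + 4)*(z^2 - 16) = (z - 4)^2*(z + 4)^2*(z - 4)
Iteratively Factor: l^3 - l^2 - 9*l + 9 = (l - 1)*(l^2 - 9) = (l - 3)*(l - 1)*(l + 3)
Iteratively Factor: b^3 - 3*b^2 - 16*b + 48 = (b - 3)*(b^2 - 16) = (b - 3)*(b + 4)*(b - 4)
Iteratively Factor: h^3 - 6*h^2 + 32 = (h - 4)*(h^2 - 2*h - 8) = (h - 4)*(h + 2)*(h - 4)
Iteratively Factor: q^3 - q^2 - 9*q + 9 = (q - 3)*(q^2 + 2*q - 3) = (q - 3)*(q + 3)*(q - 1)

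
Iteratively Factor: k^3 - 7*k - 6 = (k - 3)*(k^2 + 3*k + 2) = (k - 3)*(k + 2)*(k + 1)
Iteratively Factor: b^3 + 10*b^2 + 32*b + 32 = (b + 2)*(b^2 + 8*b + 16) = (b + 2)*(b + 4)*(b + 4)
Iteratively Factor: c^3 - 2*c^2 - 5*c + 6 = (c - 3)*(c^2 + c - 2) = (c - 3)*(c + 2)*(c - 1)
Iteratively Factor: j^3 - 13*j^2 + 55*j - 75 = (j - 3)*(j^2 - 10*j + 25) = (j - 5)*(j - 3)*(j - 5)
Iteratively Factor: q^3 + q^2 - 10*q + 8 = (q + 4)*(q^2 - 3*q + 2) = (q - 2)*(q + 4)*(q - 1)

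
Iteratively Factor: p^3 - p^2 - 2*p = (p)*(p^2 - p - 2) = p*(p + 1)*(p - 2)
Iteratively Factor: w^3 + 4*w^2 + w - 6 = (w + 2)*(w^2 + 2*w - 3) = (w + 2)*(w + 3)*(w - 1)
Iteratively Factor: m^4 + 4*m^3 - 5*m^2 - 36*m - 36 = (m - 3)*(m^3 + 7*m^2 + 16*m + 12) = (m - 3)*(m + 2)*(m^2 + 5*m + 6) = (m - 3)*(m + 2)*(m + 3)*(m + 2)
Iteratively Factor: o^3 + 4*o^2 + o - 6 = (o - 1)*(o^2 + 5*o + 6) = (o - 1)*(o + 2)*(o + 3)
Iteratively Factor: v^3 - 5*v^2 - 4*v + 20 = (v - 5)*(v^2 - 4) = (v - 5)*(v + 2)*(v - 2)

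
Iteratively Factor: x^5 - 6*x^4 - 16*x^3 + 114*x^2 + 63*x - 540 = (x - 3)*(x^4 - 3*x^3 - 25*x^2 + 39*x + 180) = (x - 5)*(x - 3)*(x^3 + 2*x^2 - 15*x - 36) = (x - 5)*(x - 3)*(x + 3)*(x^2 - x - 12) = (x - 5)*(x - 4)*(x - 3)*(x + 3)*(x + 3)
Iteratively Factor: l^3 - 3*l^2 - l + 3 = (l + 1)*(l^2 - 4*l + 3) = (l - 1)*(l + 1)*(l - 3)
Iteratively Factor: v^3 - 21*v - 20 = (v + 1)*(v^2 - v - 20) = (v - 5)*(v + 1)*(v + 4)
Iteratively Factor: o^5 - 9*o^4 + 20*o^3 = (o)*(o^4 - 9*o^3 + 20*o^2) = o*(o - 4)*(o^3 - 5*o^2) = o^2*(o - 4)*(o^2 - 5*o) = o^2*(o - 5)*(o - 4)*(o)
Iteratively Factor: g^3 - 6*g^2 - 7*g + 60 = (g - 5)*(g^2 - g - 12) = (g - 5)*(g + 3)*(g - 4)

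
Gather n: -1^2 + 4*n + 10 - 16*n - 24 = -12*n - 15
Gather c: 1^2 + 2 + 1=4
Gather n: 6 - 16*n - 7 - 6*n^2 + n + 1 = -6*n^2 - 15*n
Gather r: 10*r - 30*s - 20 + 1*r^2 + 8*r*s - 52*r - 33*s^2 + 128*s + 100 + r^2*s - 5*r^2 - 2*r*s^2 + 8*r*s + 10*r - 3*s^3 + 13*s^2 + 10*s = r^2*(s - 4) + r*(-2*s^2 + 16*s - 32) - 3*s^3 - 20*s^2 + 108*s + 80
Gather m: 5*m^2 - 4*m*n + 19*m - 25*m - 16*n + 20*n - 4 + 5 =5*m^2 + m*(-4*n - 6) + 4*n + 1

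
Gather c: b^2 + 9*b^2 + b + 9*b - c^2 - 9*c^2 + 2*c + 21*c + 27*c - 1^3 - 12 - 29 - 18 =10*b^2 + 10*b - 10*c^2 + 50*c - 60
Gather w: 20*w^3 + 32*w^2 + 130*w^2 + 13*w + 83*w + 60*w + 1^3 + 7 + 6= 20*w^3 + 162*w^2 + 156*w + 14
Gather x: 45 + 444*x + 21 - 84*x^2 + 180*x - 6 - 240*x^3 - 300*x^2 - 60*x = -240*x^3 - 384*x^2 + 564*x + 60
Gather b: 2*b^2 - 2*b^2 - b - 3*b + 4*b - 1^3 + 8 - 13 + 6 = 0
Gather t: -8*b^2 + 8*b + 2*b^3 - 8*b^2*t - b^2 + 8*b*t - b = 2*b^3 - 9*b^2 + 7*b + t*(-8*b^2 + 8*b)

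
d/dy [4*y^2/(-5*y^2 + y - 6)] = 4*y*(y - 12)/(25*y^4 - 10*y^3 + 61*y^2 - 12*y + 36)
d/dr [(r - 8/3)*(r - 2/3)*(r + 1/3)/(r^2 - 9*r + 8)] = (27*r^4 - 486*r^3 + 1359*r^2 - 1328*r + 288)/(27*(r^4 - 18*r^3 + 97*r^2 - 144*r + 64))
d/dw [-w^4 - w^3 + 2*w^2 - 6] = w*(-4*w^2 - 3*w + 4)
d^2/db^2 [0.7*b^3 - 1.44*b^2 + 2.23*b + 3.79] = 4.2*b - 2.88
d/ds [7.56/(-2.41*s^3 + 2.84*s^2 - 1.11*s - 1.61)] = (54.6588*s^2 - 42.9408*s + 8.3916)/(2.41*s^3 - 2.84*s^2 + 1.11*s + 1.61)^2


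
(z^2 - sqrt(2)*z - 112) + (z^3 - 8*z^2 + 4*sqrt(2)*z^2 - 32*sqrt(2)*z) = z^3 - 7*z^2 + 4*sqrt(2)*z^2 - 33*sqrt(2)*z - 112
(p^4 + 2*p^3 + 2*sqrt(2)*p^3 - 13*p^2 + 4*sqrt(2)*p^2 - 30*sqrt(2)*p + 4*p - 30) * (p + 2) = p^5 + 2*sqrt(2)*p^4 + 4*p^4 - 9*p^3 + 8*sqrt(2)*p^3 - 22*sqrt(2)*p^2 - 22*p^2 - 60*sqrt(2)*p - 22*p - 60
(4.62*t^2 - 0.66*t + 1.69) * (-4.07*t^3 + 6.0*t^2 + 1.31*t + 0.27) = -18.8034*t^5 + 30.4062*t^4 - 4.7861*t^3 + 10.5228*t^2 + 2.0357*t + 0.4563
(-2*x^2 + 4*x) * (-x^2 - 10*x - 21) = 2*x^4 + 16*x^3 + 2*x^2 - 84*x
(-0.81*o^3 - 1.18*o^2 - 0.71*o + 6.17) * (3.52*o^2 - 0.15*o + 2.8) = -2.8512*o^5 - 4.0321*o^4 - 4.5902*o^3 + 18.5209*o^2 - 2.9135*o + 17.276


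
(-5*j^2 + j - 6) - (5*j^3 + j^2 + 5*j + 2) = -5*j^3 - 6*j^2 - 4*j - 8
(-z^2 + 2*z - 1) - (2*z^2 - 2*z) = -3*z^2 + 4*z - 1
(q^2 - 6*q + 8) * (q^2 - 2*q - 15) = q^4 - 8*q^3 + 5*q^2 + 74*q - 120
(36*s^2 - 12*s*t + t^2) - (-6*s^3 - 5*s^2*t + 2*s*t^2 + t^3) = 6*s^3 + 5*s^2*t + 36*s^2 - 2*s*t^2 - 12*s*t - t^3 + t^2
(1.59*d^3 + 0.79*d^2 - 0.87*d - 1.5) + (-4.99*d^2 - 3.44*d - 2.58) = 1.59*d^3 - 4.2*d^2 - 4.31*d - 4.08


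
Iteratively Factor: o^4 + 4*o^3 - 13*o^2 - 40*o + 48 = (o - 1)*(o^3 + 5*o^2 - 8*o - 48) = (o - 3)*(o - 1)*(o^2 + 8*o + 16) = (o - 3)*(o - 1)*(o + 4)*(o + 4)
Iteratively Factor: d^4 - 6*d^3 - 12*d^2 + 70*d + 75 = (d + 3)*(d^3 - 9*d^2 + 15*d + 25) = (d - 5)*(d + 3)*(d^2 - 4*d - 5) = (d - 5)*(d + 1)*(d + 3)*(d - 5)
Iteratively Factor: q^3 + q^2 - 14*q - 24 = (q + 2)*(q^2 - q - 12) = (q + 2)*(q + 3)*(q - 4)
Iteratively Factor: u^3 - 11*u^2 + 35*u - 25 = (u - 5)*(u^2 - 6*u + 5) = (u - 5)*(u - 1)*(u - 5)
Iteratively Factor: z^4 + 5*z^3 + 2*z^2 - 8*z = (z + 2)*(z^3 + 3*z^2 - 4*z) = z*(z + 2)*(z^2 + 3*z - 4) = z*(z - 1)*(z + 2)*(z + 4)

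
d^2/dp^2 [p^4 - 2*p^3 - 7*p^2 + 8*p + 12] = 12*p^2 - 12*p - 14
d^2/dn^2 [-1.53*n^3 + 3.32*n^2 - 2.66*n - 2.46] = 6.64 - 9.18*n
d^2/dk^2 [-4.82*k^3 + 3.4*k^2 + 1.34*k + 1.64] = 6.8 - 28.92*k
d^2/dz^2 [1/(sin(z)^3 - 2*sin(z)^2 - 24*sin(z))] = (-9*sin(z)^3 + 22*sin(z)^2 + 44*sin(z) - 176 - 696/sin(z) + 288/sin(z)^2 + 1152/sin(z)^3)/((sin(z) - 6)^3*(sin(z) + 4)^3)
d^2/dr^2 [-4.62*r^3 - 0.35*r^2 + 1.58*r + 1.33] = -27.72*r - 0.7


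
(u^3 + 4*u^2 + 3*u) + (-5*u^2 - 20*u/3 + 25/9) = u^3 - u^2 - 11*u/3 + 25/9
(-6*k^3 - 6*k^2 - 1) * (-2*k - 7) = 12*k^4 + 54*k^3 + 42*k^2 + 2*k + 7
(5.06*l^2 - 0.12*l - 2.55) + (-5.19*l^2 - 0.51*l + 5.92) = -0.130000000000001*l^2 - 0.63*l + 3.37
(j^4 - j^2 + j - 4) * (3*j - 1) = 3*j^5 - j^4 - 3*j^3 + 4*j^2 - 13*j + 4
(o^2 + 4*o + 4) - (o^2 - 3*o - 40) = 7*o + 44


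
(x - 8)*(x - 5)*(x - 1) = x^3 - 14*x^2 + 53*x - 40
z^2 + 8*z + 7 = (z + 1)*(z + 7)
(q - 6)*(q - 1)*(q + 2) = q^3 - 5*q^2 - 8*q + 12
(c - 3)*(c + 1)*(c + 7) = c^3 + 5*c^2 - 17*c - 21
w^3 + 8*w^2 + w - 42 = (w - 2)*(w + 3)*(w + 7)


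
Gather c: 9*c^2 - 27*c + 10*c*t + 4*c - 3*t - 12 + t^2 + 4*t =9*c^2 + c*(10*t - 23) + t^2 + t - 12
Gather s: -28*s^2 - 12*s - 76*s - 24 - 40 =-28*s^2 - 88*s - 64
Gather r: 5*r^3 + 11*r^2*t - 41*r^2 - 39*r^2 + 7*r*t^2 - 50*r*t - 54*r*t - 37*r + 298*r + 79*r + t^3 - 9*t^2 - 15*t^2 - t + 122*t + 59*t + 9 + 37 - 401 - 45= 5*r^3 + r^2*(11*t - 80) + r*(7*t^2 - 104*t + 340) + t^3 - 24*t^2 + 180*t - 400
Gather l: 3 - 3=0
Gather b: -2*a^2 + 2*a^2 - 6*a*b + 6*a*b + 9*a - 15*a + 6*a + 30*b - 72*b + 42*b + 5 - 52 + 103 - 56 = 0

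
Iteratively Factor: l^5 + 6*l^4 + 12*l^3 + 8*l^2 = (l)*(l^4 + 6*l^3 + 12*l^2 + 8*l) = l*(l + 2)*(l^3 + 4*l^2 + 4*l) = l^2*(l + 2)*(l^2 + 4*l + 4) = l^2*(l + 2)^2*(l + 2)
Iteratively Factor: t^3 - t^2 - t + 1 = (t - 1)*(t^2 - 1) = (t - 1)^2*(t + 1)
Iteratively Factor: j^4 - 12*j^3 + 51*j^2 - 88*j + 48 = (j - 3)*(j^3 - 9*j^2 + 24*j - 16) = (j - 4)*(j - 3)*(j^2 - 5*j + 4) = (j - 4)^2*(j - 3)*(j - 1)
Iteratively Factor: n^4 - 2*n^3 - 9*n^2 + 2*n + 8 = (n - 4)*(n^3 + 2*n^2 - n - 2) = (n - 4)*(n + 2)*(n^2 - 1) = (n - 4)*(n - 1)*(n + 2)*(n + 1)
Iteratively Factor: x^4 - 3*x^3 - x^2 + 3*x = (x - 1)*(x^3 - 2*x^2 - 3*x) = x*(x - 1)*(x^2 - 2*x - 3) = x*(x - 1)*(x + 1)*(x - 3)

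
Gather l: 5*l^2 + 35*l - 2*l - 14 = 5*l^2 + 33*l - 14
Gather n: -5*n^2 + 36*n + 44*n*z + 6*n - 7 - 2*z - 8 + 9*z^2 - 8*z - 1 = -5*n^2 + n*(44*z + 42) + 9*z^2 - 10*z - 16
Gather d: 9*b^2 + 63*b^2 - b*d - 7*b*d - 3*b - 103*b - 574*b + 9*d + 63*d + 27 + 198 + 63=72*b^2 - 680*b + d*(72 - 8*b) + 288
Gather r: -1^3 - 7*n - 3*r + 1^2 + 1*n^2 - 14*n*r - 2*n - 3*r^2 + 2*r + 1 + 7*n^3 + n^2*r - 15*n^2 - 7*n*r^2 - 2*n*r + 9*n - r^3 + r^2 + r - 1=7*n^3 - 14*n^2 - r^3 + r^2*(-7*n - 2) + r*(n^2 - 16*n)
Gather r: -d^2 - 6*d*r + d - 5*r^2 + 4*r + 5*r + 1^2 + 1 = -d^2 + d - 5*r^2 + r*(9 - 6*d) + 2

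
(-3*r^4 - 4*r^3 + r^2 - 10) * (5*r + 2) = -15*r^5 - 26*r^4 - 3*r^3 + 2*r^2 - 50*r - 20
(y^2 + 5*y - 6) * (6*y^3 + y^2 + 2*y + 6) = 6*y^5 + 31*y^4 - 29*y^3 + 10*y^2 + 18*y - 36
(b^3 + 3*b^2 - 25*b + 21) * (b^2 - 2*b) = b^5 + b^4 - 31*b^3 + 71*b^2 - 42*b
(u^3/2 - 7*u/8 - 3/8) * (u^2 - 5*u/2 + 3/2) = u^5/2 - 5*u^4/4 - u^3/8 + 29*u^2/16 - 3*u/8 - 9/16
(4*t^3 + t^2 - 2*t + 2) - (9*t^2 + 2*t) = 4*t^3 - 8*t^2 - 4*t + 2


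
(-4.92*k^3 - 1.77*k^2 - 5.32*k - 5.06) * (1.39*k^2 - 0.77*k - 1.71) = -6.8388*k^5 + 1.3281*k^4 + 2.3813*k^3 + 0.0897000000000014*k^2 + 12.9934*k + 8.6526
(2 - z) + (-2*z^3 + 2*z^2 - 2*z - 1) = -2*z^3 + 2*z^2 - 3*z + 1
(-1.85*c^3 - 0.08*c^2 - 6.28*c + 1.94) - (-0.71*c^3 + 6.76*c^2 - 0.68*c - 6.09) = -1.14*c^3 - 6.84*c^2 - 5.6*c + 8.03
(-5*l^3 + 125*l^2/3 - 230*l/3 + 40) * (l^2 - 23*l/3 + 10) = -5*l^5 + 80*l^4 - 4015*l^3/9 + 9400*l^2/9 - 3220*l/3 + 400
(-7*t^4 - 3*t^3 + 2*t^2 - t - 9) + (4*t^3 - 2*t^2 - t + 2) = -7*t^4 + t^3 - 2*t - 7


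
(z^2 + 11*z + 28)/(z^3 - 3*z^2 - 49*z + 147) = (z + 4)/(z^2 - 10*z + 21)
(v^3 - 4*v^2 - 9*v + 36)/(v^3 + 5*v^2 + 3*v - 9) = (v^2 - 7*v + 12)/(v^2 + 2*v - 3)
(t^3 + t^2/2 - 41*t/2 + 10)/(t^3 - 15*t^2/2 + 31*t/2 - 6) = (t + 5)/(t - 3)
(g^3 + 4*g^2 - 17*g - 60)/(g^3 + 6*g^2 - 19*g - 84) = (g + 5)/(g + 7)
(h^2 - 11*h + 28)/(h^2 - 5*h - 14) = (h - 4)/(h + 2)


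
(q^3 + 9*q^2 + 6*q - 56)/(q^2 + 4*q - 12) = (q^2 + 11*q + 28)/(q + 6)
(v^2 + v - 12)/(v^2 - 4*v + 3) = (v + 4)/(v - 1)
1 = 1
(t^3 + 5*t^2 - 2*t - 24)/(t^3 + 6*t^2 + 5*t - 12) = (t - 2)/(t - 1)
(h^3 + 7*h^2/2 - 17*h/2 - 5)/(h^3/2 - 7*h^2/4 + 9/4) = 2*(2*h^3 + 7*h^2 - 17*h - 10)/(2*h^3 - 7*h^2 + 9)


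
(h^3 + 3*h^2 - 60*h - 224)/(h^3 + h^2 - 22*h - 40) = (h^2 - h - 56)/(h^2 - 3*h - 10)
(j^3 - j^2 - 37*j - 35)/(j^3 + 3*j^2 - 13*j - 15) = (j - 7)/(j - 3)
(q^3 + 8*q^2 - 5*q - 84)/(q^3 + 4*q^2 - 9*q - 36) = (q + 7)/(q + 3)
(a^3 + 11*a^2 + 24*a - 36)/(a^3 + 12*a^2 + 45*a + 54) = (a^2 + 5*a - 6)/(a^2 + 6*a + 9)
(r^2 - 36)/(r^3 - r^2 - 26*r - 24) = (r + 6)/(r^2 + 5*r + 4)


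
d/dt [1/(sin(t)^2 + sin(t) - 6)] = -(2*sin(t) + 1)*cos(t)/(sin(t)^2 + sin(t) - 6)^2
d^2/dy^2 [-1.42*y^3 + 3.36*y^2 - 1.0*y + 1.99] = 6.72 - 8.52*y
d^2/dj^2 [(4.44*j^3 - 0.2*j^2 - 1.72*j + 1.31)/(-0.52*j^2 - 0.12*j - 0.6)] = (3.547904*j^3 - 4.417824*j^2 - 13.300704*j + 0.676032)/(0.140608*j^6 + 0.097344*j^5 + 0.509184*j^4 + 0.226368*j^3 + 0.58752*j^2 + 0.1296*j + 0.216)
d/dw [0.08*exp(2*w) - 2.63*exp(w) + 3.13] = (0.16*exp(w) - 2.63)*exp(w)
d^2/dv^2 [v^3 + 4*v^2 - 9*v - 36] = 6*v + 8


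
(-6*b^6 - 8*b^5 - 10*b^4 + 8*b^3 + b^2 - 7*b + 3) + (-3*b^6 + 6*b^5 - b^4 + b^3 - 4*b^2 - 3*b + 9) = -9*b^6 - 2*b^5 - 11*b^4 + 9*b^3 - 3*b^2 - 10*b + 12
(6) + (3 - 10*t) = 9 - 10*t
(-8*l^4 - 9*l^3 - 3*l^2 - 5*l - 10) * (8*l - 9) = -64*l^5 + 57*l^3 - 13*l^2 - 35*l + 90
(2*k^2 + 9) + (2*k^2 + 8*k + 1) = 4*k^2 + 8*k + 10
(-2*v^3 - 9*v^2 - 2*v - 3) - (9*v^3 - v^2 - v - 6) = -11*v^3 - 8*v^2 - v + 3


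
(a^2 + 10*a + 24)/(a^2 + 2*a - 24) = (a + 4)/(a - 4)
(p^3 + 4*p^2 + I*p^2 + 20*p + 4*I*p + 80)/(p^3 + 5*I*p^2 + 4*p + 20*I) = (p^2 + 4*p*(1 - I) - 16*I)/(p^2 + 4)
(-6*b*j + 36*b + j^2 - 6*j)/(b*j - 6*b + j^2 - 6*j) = (-6*b + j)/(b + j)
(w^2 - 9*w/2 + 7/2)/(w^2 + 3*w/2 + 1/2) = (2*w^2 - 9*w + 7)/(2*w^2 + 3*w + 1)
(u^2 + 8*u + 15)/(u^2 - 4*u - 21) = (u + 5)/(u - 7)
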